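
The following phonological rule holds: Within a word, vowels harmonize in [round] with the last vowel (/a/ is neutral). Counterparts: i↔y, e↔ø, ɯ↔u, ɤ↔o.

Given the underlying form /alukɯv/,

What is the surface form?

[alɯkɯv]

/u/ harmonizes with /ɯ/ ([-round]) → [ɯ]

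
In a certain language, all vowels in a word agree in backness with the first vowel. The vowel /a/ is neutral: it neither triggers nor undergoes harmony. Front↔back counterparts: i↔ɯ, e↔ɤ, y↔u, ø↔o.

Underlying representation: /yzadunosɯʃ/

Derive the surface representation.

/u/ harmonizes with /y/ ([-back]) → [y]
/o/ harmonizes with /y/ ([-back]) → [ø]
/ɯ/ harmonizes with /y/ ([-back]) → [i]

[yzadynøsiʃ]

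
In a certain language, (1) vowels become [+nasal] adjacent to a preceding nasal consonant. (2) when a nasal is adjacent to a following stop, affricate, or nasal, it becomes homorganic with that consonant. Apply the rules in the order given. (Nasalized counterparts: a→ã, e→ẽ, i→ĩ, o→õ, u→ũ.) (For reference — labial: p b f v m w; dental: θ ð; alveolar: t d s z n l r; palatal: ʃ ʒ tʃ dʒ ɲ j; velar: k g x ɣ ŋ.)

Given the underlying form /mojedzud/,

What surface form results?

Rule 1: /o/ after nasal /m/ → [õ]
After rule 1: mõjedzud
Rule 2: no segment meets the rule's conditions; no change.

[mõjedzud]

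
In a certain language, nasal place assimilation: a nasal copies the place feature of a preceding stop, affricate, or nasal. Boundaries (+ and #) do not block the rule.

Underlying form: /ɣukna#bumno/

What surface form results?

/n/ after /k/ (velar) → [ŋ]
/n/ after /m/ (labial) → [m]

[ɣukŋa#bummo]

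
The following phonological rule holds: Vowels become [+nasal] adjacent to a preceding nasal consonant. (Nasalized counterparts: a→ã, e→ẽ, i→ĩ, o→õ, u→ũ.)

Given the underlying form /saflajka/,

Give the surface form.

[saflajka]

no segment meets the rule's conditions; no change.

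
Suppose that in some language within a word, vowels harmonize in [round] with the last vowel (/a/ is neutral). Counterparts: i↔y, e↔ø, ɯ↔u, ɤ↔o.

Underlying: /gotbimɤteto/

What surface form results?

/i/ harmonizes with /o/ ([+round]) → [y]
/ɤ/ harmonizes with /o/ ([+round]) → [o]
/e/ harmonizes with /o/ ([+round]) → [ø]

[gotbymotøto]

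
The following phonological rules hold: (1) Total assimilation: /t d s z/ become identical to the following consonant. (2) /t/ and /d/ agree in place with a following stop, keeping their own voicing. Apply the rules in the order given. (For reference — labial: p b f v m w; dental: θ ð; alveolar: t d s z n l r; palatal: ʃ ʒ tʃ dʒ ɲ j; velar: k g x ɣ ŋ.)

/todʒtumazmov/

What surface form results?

Rule 1: /z/ before /m/ → [m] (total assimilation)
After rule 1: todʒtumammov
Rule 2: no segment meets the rule's conditions; no change.

[todʒtumammov]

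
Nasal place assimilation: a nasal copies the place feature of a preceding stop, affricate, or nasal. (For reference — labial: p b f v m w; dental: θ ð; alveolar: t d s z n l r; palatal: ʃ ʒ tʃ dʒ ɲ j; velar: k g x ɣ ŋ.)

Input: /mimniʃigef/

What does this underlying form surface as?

/n/ after /m/ (labial) → [m]

[mimmiʃigef]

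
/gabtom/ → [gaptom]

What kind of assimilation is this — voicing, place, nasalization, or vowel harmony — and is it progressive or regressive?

voicing assimilation, regressive

/b/→[p].
Each target copies a feature from the following segment, so the direction is regressive.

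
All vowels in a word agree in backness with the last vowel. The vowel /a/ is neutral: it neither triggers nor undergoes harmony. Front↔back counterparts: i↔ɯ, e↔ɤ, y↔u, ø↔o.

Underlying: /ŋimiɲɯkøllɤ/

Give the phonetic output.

[ŋɯmɯɲɯkollɤ]

/i/ harmonizes with /ɤ/ ([+back]) → [ɯ]
/i/ harmonizes with /ɤ/ ([+back]) → [ɯ]
/ø/ harmonizes with /ɤ/ ([+back]) → [o]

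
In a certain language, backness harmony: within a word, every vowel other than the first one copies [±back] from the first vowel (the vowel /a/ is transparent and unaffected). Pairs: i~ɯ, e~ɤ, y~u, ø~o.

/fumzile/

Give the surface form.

/i/ harmonizes with /u/ ([+back]) → [ɯ]
/e/ harmonizes with /u/ ([+back]) → [ɤ]

[fumzɯlɤ]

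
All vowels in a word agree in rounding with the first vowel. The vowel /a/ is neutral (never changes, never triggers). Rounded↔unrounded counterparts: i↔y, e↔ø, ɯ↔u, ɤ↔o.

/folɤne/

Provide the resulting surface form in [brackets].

/ɤ/ harmonizes with /o/ ([+round]) → [o]
/e/ harmonizes with /o/ ([+round]) → [ø]

[folonø]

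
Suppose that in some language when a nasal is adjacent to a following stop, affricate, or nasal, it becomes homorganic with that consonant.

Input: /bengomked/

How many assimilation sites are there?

/n/ before /g/ (velar) → [ŋ]
/m/ before /k/ (velar) → [ŋ]
2 segments change.

2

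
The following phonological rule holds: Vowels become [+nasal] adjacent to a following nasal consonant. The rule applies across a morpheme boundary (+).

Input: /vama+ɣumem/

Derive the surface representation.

[vãma+ɣũmẽm]

/a/ before nasal /m/ → [ã]
/u/ before nasal /m/ → [ũ]
/e/ before nasal /m/ → [ẽ]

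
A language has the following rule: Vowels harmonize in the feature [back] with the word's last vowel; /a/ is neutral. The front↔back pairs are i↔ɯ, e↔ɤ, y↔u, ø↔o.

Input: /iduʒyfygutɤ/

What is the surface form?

/i/ harmonizes with /ɤ/ ([+back]) → [ɯ]
/y/ harmonizes with /ɤ/ ([+back]) → [u]
/y/ harmonizes with /ɤ/ ([+back]) → [u]

[ɯduʒufugutɤ]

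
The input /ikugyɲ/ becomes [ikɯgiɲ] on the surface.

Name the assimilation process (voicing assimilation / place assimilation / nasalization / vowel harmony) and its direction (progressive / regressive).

vowel harmony, progressive

/u/→[ɯ] /y/→[i].
Vowels agree with the first vowel, so the harmony is progressive.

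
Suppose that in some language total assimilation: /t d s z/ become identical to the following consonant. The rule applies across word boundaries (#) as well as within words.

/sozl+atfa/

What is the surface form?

/z/ before /l/ → [l] (total assimilation)
/t/ before /f/ → [f] (total assimilation)

[soll+affa]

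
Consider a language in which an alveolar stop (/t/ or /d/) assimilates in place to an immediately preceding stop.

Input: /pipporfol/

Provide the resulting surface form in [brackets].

[pipporfol]

no segment meets the rule's conditions; no change.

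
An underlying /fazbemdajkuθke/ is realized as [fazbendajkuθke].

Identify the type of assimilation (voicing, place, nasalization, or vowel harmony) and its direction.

place assimilation, regressive

/m/→[n].
Each target copies a feature from the following segment, so the direction is regressive.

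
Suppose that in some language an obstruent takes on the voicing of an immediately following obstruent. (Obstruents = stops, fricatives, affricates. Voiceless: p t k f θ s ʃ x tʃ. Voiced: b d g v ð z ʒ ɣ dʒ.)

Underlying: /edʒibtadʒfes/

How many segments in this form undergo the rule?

2

/b/ before /t/ (voiceless) → [p]
/dʒ/ before /f/ (voiceless) → [tʃ]
2 segments change.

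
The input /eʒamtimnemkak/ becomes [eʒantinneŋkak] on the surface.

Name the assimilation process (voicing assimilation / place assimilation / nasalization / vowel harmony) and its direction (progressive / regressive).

place assimilation, regressive

/m/→[n] /m/→[n] /m/→[ŋ].
Each target copies a feature from the following segment, so the direction is regressive.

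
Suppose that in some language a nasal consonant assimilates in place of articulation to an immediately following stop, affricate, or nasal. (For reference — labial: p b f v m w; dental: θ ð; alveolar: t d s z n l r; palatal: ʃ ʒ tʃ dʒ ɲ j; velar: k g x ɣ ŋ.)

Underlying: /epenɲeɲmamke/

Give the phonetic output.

[epeɲɲemmaŋke]

/n/ before /ɲ/ (palatal) → [ɲ]
/ɲ/ before /m/ (labial) → [m]
/m/ before /k/ (velar) → [ŋ]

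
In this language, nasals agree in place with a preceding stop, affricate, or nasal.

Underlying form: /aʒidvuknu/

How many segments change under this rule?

1

/n/ after /k/ (velar) → [ŋ]
1 segment changes.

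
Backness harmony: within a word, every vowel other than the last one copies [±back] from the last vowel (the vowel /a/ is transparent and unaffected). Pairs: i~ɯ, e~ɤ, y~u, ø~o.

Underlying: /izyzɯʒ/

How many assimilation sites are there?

/i/ harmonizes with /ɯ/ ([+back]) → [ɯ]
/y/ harmonizes with /ɯ/ ([+back]) → [u]
2 segments change.

2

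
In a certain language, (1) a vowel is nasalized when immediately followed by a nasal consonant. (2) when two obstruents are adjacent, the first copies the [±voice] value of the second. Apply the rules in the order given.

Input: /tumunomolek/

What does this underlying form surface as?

[tũmũnõmolek]

Rule 1: /u/ before nasal /m/ → [ũ]
Rule 1: /u/ before nasal /n/ → [ũ]
Rule 1: /o/ before nasal /m/ → [õ]
After rule 1: tũmũnõmolek
Rule 2: no segment meets the rule's conditions; no change.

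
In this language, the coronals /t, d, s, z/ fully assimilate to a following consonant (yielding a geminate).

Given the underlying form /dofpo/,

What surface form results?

[dofpo]

no segment meets the rule's conditions; no change.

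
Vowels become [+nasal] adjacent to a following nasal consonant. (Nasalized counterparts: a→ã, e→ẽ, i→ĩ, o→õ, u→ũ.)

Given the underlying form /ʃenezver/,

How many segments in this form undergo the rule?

/e/ before nasal /n/ → [ẽ]
1 segment changes.

1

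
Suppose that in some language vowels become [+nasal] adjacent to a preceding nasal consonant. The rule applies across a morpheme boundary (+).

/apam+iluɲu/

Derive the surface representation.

[apam+ĩluɲũ]

/i/ after nasal /m/ → [ĩ]
/u/ after nasal /ɲ/ → [ũ]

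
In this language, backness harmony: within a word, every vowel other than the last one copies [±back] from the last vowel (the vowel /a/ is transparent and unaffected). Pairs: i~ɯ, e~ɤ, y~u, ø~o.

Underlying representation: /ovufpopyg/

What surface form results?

/o/ harmonizes with /y/ ([-back]) → [ø]
/u/ harmonizes with /y/ ([-back]) → [y]
/o/ harmonizes with /y/ ([-back]) → [ø]

[øvyfpøpyg]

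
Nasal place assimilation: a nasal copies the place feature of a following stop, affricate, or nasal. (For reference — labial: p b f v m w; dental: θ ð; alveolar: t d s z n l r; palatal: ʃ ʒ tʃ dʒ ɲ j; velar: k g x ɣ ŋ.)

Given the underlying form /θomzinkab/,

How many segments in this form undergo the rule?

/n/ before /k/ (velar) → [ŋ]
1 segment changes.

1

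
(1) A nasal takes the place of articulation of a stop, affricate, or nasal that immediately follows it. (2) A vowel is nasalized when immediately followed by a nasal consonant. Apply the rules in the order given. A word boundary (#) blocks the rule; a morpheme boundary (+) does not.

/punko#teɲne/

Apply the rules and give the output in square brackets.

Rule 1: /n/ before /k/ (velar) → [ŋ]
Rule 1: /ɲ/ before /n/ (alveolar) → [n]
After rule 1: puŋko#tenne
Rule 2: /u/ before nasal /ŋ/ → [ũ]
Rule 2: /e/ before nasal /n/ → [ẽ]

[pũŋko#tẽnne]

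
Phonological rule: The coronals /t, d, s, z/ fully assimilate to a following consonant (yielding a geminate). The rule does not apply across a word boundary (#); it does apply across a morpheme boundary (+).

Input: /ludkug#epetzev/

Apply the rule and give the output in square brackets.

[lukkug#epezzev]

/d/ before /k/ → [k] (total assimilation)
/t/ before /z/ → [z] (total assimilation)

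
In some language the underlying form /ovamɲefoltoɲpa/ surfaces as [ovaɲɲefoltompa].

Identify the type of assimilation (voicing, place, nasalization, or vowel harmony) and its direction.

/m/→[ɲ] /ɲ/→[m].
Each target copies a feature from the following segment, so the direction is regressive.

place assimilation, regressive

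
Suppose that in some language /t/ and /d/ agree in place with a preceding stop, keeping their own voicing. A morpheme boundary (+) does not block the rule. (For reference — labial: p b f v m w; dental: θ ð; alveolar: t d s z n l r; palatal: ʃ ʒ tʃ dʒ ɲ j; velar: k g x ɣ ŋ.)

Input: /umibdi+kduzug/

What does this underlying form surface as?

/d/ after /b/ (labial) → [b]
/d/ after /k/ (velar) → [g]

[umibbi+kguzug]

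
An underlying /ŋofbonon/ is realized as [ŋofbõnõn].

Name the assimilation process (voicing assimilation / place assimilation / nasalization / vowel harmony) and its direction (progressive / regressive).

nasalization, regressive

/o/→[õ] /o/→[õ].
Each target copies a feature from the following segment, so the direction is regressive.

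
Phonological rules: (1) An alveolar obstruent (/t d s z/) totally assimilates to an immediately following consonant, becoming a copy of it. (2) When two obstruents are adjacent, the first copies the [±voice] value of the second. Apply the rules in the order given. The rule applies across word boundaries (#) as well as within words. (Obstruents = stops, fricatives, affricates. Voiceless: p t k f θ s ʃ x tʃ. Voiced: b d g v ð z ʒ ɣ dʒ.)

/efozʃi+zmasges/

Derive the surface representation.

Rule 1: /z/ before /ʃ/ → [ʃ] (total assimilation)
Rule 1: /z/ before /m/ → [m] (total assimilation)
Rule 1: /s/ before /g/ → [g] (total assimilation)
After rule 1: efoʃʃi+mmagges
Rule 2: no segment meets the rule's conditions; no change.

[efoʃʃi+mmagges]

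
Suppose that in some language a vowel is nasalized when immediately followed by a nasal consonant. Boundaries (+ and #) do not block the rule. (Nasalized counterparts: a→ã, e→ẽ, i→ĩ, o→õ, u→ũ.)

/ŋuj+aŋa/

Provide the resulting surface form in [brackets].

/a/ before nasal /ŋ/ → [ã]

[ŋuj+ãŋa]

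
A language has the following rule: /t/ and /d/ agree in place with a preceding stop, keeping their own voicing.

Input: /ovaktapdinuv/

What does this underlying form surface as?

[ovakkapbinuv]

/t/ after /k/ (velar) → [k]
/d/ after /p/ (labial) → [b]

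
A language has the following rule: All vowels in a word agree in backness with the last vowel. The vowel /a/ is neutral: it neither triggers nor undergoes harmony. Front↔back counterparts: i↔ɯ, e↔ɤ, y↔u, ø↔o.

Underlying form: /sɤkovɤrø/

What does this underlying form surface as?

[sekøverø]

/ɤ/ harmonizes with /ø/ ([-back]) → [e]
/o/ harmonizes with /ø/ ([-back]) → [ø]
/ɤ/ harmonizes with /ø/ ([-back]) → [e]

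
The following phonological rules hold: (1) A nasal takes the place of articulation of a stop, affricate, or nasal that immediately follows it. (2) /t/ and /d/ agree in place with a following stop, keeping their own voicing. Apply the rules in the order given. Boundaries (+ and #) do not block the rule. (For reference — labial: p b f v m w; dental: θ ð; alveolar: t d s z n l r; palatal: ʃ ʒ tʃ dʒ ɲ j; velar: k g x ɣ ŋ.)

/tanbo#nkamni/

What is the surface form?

Rule 1: /n/ before /b/ (labial) → [m]
Rule 1: /n/ before /k/ (velar) → [ŋ]
Rule 1: /m/ before /n/ (alveolar) → [n]
After rule 1: tambo#ŋkanni
Rule 2: no segment meets the rule's conditions; no change.

[tambo#ŋkanni]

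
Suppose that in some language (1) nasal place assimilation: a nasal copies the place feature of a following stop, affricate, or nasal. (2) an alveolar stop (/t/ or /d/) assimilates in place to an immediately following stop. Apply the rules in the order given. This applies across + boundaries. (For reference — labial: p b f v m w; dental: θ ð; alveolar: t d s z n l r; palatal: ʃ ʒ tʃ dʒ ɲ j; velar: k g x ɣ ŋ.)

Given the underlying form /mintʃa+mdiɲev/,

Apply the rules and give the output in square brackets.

Rule 1: /n/ before /tʃ/ (palatal) → [ɲ]
Rule 1: /m/ before /d/ (alveolar) → [n]
After rule 1: miɲtʃa+ndiɲev
Rule 2: no segment meets the rule's conditions; no change.

[miɲtʃa+ndiɲev]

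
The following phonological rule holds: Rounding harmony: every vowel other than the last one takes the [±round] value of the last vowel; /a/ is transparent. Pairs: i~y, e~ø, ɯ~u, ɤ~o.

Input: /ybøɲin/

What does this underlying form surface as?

[ibeɲin]

/y/ harmonizes with /i/ ([-round]) → [i]
/ø/ harmonizes with /i/ ([-round]) → [e]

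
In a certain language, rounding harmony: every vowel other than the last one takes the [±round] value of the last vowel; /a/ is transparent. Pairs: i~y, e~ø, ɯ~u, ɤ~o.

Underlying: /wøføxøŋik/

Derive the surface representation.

/ø/ harmonizes with /i/ ([-round]) → [e]
/ø/ harmonizes with /i/ ([-round]) → [e]
/ø/ harmonizes with /i/ ([-round]) → [e]

[wefexeŋik]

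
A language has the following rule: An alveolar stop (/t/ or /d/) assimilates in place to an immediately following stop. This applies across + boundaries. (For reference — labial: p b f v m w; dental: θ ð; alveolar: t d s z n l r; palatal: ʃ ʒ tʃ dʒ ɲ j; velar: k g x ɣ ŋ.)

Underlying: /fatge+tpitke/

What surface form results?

[fakge+ppikke]

/t/ before /g/ (velar) → [k]
/t/ before /p/ (labial) → [p]
/t/ before /k/ (velar) → [k]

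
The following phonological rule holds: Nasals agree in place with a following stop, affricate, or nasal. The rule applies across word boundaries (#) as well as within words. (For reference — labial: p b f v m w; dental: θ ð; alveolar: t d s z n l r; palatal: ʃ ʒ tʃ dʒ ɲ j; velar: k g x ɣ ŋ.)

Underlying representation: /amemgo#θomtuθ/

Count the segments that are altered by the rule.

2

/m/ before /g/ (velar) → [ŋ]
/m/ before /t/ (alveolar) → [n]
2 segments change.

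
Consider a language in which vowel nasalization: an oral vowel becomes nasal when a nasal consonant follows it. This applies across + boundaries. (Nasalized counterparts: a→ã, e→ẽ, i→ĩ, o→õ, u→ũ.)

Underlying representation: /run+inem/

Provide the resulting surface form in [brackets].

/u/ before nasal /n/ → [ũ]
/i/ before nasal /n/ → [ĩ]
/e/ before nasal /m/ → [ẽ]

[rũn+ĩnẽm]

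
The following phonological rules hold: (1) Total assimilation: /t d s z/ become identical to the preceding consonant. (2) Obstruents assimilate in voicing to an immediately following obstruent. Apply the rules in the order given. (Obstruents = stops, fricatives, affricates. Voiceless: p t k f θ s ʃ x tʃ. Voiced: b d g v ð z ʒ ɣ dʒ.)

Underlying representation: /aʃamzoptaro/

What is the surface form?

[aʃammopparo]

Rule 1: /z/ after /m/ → [m] (total assimilation)
Rule 1: /t/ after /p/ → [p] (total assimilation)
After rule 1: aʃammopparo
Rule 2: no segment meets the rule's conditions; no change.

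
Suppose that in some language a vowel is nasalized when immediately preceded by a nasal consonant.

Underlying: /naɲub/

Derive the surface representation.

[nãɲũb]

/a/ after nasal /n/ → [ã]
/u/ after nasal /ɲ/ → [ũ]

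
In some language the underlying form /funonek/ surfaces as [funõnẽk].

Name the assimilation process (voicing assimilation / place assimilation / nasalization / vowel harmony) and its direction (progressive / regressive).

nasalization, progressive

/o/→[õ] /e/→[ẽ].
Each target copies a feature from the preceding segment, so the direction is progressive.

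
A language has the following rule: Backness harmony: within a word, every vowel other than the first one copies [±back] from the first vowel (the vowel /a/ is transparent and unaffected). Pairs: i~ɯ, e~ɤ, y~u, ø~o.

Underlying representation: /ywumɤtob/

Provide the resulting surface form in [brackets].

[ywymetøb]

/u/ harmonizes with /y/ ([-back]) → [y]
/ɤ/ harmonizes with /y/ ([-back]) → [e]
/o/ harmonizes with /y/ ([-back]) → [ø]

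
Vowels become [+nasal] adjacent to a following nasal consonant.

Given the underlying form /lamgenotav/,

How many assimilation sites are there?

/a/ before nasal /m/ → [ã]
/e/ before nasal /n/ → [ẽ]
2 segments change.

2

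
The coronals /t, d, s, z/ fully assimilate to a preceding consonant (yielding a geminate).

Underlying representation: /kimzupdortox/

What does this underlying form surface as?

/z/ after /m/ → [m] (total assimilation)
/d/ after /p/ → [p] (total assimilation)
/t/ after /r/ → [r] (total assimilation)

[kimmupporrox]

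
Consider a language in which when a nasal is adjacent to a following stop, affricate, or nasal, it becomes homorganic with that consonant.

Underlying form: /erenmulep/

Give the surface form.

[eremmulep]

/n/ before /m/ (labial) → [m]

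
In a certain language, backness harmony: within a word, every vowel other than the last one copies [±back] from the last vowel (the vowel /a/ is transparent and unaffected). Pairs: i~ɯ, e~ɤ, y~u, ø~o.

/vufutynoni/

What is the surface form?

[vyfytynøni]

/u/ harmonizes with /i/ ([-back]) → [y]
/u/ harmonizes with /i/ ([-back]) → [y]
/o/ harmonizes with /i/ ([-back]) → [ø]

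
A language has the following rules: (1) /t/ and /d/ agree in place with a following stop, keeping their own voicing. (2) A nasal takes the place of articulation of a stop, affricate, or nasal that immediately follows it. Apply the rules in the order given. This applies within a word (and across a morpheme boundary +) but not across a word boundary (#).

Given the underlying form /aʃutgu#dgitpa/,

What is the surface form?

[aʃukgu#ggippa]

Rule 1: /t/ before /g/ (velar) → [k]
Rule 1: /d/ before /g/ (velar) → [g]
Rule 1: /t/ before /p/ (labial) → [p]
After rule 1: aʃukgu#ggippa
Rule 2: no segment meets the rule's conditions; no change.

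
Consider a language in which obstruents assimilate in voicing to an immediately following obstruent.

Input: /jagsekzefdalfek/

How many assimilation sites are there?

/g/ before /s/ (voiceless) → [k]
/k/ before /z/ (voiced) → [g]
/f/ before /d/ (voiced) → [v]
3 segments change.

3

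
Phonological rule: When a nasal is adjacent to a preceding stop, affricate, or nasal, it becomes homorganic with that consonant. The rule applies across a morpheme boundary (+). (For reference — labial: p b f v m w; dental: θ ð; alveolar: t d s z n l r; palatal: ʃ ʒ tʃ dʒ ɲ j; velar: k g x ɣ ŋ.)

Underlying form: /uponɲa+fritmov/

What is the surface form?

[uponna+fritnov]

/ɲ/ after /n/ (alveolar) → [n]
/m/ after /t/ (alveolar) → [n]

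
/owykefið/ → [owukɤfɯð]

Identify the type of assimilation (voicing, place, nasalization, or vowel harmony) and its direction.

vowel harmony, progressive

/y/→[u] /e/→[ɤ] /i/→[ɯ].
Vowels agree with the first vowel, so the harmony is progressive.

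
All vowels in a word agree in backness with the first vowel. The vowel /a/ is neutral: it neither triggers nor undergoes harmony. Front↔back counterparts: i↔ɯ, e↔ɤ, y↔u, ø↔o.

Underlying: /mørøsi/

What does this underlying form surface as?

no segment meets the rule's conditions; no change.

[mørøsi]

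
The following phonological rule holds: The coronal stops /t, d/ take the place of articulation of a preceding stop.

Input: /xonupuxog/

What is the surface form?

no segment meets the rule's conditions; no change.

[xonupuxog]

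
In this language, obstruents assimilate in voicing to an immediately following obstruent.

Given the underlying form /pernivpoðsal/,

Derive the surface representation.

/v/ before /p/ (voiceless) → [f]
/ð/ before /s/ (voiceless) → [θ]

[pernifpoθsal]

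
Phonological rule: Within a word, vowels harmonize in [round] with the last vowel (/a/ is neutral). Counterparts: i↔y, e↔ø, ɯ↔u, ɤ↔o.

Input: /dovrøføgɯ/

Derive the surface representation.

[dɤvrefegɯ]

/o/ harmonizes with /ɯ/ ([-round]) → [ɤ]
/ø/ harmonizes with /ɯ/ ([-round]) → [e]
/ø/ harmonizes with /ɯ/ ([-round]) → [e]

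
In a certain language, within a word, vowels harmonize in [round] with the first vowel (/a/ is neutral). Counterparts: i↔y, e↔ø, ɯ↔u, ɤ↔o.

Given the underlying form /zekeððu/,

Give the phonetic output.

/u/ harmonizes with /e/ ([-round]) → [ɯ]

[zekeððɯ]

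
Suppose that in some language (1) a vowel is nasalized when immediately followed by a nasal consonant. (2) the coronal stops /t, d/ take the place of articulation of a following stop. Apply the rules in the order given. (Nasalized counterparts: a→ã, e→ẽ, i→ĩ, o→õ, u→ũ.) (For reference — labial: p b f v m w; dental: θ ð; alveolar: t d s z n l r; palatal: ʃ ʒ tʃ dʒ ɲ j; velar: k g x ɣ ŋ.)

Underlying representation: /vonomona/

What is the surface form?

Rule 1: /o/ before nasal /n/ → [õ]
Rule 1: /o/ before nasal /m/ → [õ]
Rule 1: /o/ before nasal /n/ → [õ]
After rule 1: võnõmõna
Rule 2: no segment meets the rule's conditions; no change.

[võnõmõna]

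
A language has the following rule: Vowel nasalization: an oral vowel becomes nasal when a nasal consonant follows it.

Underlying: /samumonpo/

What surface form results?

/a/ before nasal /m/ → [ã]
/u/ before nasal /m/ → [ũ]
/o/ before nasal /n/ → [õ]

[sãmũmõnpo]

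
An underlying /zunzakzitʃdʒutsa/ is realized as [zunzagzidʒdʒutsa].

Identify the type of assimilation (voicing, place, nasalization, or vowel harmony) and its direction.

voicing assimilation, regressive

/k/→[g] /tʃ/→[dʒ].
Each target copies a feature from the following segment, so the direction is regressive.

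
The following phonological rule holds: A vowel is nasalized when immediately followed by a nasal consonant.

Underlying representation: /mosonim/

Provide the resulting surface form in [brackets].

/o/ before nasal /n/ → [õ]
/i/ before nasal /m/ → [ĩ]

[mosõnĩm]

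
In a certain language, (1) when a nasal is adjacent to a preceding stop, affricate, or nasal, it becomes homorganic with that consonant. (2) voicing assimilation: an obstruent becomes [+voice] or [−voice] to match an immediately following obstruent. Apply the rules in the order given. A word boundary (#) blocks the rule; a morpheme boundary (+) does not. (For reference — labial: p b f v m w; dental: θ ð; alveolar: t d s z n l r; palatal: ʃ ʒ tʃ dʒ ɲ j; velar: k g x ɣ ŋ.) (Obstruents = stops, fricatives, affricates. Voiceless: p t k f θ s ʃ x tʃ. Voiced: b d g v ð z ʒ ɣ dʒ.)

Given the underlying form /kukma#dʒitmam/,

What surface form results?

[kukŋa#dʒitnam]

Rule 1: /m/ after /k/ (velar) → [ŋ]
Rule 1: /m/ after /t/ (alveolar) → [n]
After rule 1: kukŋa#dʒitnam
Rule 2: no segment meets the rule's conditions; no change.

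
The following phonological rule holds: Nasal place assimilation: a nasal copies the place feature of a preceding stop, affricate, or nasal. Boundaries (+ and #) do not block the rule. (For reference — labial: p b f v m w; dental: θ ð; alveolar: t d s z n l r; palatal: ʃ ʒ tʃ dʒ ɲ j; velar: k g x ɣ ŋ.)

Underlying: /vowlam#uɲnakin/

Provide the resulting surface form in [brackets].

[vowlam#uɲɲakin]

/n/ after /ɲ/ (palatal) → [ɲ]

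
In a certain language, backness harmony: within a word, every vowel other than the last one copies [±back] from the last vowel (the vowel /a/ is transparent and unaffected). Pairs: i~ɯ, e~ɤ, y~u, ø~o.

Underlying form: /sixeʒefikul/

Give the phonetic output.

[sɯxɤʒɤfɯkul]

/i/ harmonizes with /u/ ([+back]) → [ɯ]
/e/ harmonizes with /u/ ([+back]) → [ɤ]
/e/ harmonizes with /u/ ([+back]) → [ɤ]
/i/ harmonizes with /u/ ([+back]) → [ɯ]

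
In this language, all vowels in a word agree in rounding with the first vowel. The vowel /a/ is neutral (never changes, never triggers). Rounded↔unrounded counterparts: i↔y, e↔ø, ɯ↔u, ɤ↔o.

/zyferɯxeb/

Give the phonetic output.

[zyføruxøb]

/e/ harmonizes with /y/ ([+round]) → [ø]
/ɯ/ harmonizes with /y/ ([+round]) → [u]
/e/ harmonizes with /y/ ([+round]) → [ø]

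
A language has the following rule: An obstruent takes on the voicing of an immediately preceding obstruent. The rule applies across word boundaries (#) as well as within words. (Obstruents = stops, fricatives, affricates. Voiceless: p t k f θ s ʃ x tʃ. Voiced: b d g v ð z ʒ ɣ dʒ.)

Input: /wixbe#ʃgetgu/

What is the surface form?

[wixpe#ʃketku]

/b/ after /x/ (voiceless) → [p]
/g/ after /ʃ/ (voiceless) → [k]
/g/ after /t/ (voiceless) → [k]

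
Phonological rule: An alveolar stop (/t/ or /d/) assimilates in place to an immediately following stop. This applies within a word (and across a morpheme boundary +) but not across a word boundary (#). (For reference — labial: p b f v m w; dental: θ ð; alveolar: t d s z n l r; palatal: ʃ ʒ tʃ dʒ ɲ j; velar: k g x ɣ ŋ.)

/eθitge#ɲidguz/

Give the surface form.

[eθikge#ɲigguz]

/t/ before /g/ (velar) → [k]
/d/ before /g/ (velar) → [g]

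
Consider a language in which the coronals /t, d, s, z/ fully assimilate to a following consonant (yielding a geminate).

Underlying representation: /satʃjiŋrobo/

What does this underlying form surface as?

no segment meets the rule's conditions; no change.

[satʃjiŋrobo]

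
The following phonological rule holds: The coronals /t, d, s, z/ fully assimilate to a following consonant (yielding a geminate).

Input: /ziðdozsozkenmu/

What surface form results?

/z/ before /s/ → [s] (total assimilation)
/z/ before /k/ → [k] (total assimilation)

[ziðdossokkenmu]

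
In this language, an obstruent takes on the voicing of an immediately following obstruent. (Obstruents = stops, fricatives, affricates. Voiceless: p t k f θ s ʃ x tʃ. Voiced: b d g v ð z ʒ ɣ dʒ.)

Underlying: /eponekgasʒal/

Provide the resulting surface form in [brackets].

[eponeggazʒal]

/k/ before /g/ (voiced) → [g]
/s/ before /ʒ/ (voiced) → [z]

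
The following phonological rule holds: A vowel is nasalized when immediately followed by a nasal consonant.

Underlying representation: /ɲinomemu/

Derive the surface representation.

[ɲĩnõmẽmu]

/i/ before nasal /n/ → [ĩ]
/o/ before nasal /m/ → [õ]
/e/ before nasal /m/ → [ẽ]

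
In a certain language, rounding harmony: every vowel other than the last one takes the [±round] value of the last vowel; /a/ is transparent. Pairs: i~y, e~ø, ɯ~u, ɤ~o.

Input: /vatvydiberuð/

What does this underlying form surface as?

[vatvydybøruð]

/i/ harmonizes with /u/ ([+round]) → [y]
/e/ harmonizes with /u/ ([+round]) → [ø]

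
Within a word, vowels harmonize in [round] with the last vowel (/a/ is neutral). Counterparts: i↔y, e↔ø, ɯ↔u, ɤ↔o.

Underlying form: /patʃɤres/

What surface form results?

no segment meets the rule's conditions; no change.

[patʃɤres]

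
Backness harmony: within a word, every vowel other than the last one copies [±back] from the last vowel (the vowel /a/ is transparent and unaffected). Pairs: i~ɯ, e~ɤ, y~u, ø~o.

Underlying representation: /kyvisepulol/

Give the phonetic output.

[kuvɯsɤpulol]

/y/ harmonizes with /o/ ([+back]) → [u]
/i/ harmonizes with /o/ ([+back]) → [ɯ]
/e/ harmonizes with /o/ ([+back]) → [ɤ]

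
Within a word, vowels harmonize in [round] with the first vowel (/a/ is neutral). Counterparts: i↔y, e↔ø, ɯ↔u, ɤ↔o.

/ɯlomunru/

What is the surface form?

/o/ harmonizes with /ɯ/ ([-round]) → [ɤ]
/u/ harmonizes with /ɯ/ ([-round]) → [ɯ]
/u/ harmonizes with /ɯ/ ([-round]) → [ɯ]

[ɯlɤmɯnrɯ]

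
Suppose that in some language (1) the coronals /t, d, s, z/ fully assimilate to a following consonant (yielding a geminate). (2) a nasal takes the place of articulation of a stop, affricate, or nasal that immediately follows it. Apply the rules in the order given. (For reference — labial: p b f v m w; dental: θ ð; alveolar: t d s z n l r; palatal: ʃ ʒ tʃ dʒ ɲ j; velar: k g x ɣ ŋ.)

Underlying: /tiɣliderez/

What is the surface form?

[tiɣliderez]

Rule 1: no segment meets the rule's conditions; no change.
After rule 1: tiɣliderez
Rule 2: no segment meets the rule's conditions; no change.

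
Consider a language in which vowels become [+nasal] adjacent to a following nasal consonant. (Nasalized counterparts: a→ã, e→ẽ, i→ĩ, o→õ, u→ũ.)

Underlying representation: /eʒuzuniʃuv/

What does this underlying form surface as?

/u/ before nasal /n/ → [ũ]

[eʒuzũniʃuv]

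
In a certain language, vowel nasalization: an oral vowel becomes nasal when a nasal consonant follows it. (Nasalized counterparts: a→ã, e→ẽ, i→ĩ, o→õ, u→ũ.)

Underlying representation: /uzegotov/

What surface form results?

[uzegotov]

no segment meets the rule's conditions; no change.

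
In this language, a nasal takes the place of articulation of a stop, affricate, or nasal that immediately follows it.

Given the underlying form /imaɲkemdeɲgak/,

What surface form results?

/ɲ/ before /k/ (velar) → [ŋ]
/m/ before /d/ (alveolar) → [n]
/ɲ/ before /g/ (velar) → [ŋ]

[imaŋkendeŋgak]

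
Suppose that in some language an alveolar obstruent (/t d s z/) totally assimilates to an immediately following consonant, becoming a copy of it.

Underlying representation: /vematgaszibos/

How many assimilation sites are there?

/t/ before /g/ → [g] (total assimilation)
/s/ before /z/ → [z] (total assimilation)
2 segments change.

2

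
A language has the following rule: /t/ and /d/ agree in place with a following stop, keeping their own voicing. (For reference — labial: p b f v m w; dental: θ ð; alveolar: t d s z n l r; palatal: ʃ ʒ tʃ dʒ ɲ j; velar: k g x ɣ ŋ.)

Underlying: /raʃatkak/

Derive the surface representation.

/t/ before /k/ (velar) → [k]

[raʃakkak]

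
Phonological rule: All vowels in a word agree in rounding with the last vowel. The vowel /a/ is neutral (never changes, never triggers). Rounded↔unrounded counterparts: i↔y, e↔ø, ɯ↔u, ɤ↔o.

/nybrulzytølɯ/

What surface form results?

/y/ harmonizes with /ɯ/ ([-round]) → [i]
/u/ harmonizes with /ɯ/ ([-round]) → [ɯ]
/y/ harmonizes with /ɯ/ ([-round]) → [i]
/ø/ harmonizes with /ɯ/ ([-round]) → [e]

[nibrɯlzitelɯ]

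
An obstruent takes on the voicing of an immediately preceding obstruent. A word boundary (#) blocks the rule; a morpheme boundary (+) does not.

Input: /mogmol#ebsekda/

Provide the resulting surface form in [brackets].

/s/ after /b/ (voiced) → [z]
/d/ after /k/ (voiceless) → [t]

[mogmol#ebzekta]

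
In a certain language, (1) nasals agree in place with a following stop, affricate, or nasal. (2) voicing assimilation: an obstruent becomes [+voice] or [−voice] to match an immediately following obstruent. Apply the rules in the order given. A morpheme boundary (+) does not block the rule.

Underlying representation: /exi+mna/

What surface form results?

Rule 1: /m/ before /n/ (alveolar) → [n]
After rule 1: exi+nna
Rule 2: no segment meets the rule's conditions; no change.

[exi+nna]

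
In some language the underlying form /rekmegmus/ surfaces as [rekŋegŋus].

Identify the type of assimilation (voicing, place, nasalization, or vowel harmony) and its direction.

place assimilation, progressive

/m/→[ŋ] /m/→[ŋ].
Each target copies a feature from the preceding segment, so the direction is progressive.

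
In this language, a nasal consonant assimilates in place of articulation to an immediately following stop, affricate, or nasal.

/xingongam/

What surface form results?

[xiŋgoŋgam]

/n/ before /g/ (velar) → [ŋ]
/n/ before /g/ (velar) → [ŋ]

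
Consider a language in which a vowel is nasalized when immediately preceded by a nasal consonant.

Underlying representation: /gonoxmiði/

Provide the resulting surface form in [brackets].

/o/ after nasal /n/ → [õ]
/i/ after nasal /m/ → [ĩ]

[gonõxmĩði]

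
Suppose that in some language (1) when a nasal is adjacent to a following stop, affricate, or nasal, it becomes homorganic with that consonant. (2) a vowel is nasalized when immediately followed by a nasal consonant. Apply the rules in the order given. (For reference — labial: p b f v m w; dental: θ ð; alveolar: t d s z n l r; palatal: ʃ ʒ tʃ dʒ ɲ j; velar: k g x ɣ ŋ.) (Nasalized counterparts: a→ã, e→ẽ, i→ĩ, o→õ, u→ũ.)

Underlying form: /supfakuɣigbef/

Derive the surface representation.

[supfakuɣigbef]

Rule 1: no segment meets the rule's conditions; no change.
After rule 1: supfakuɣigbef
Rule 2: no segment meets the rule's conditions; no change.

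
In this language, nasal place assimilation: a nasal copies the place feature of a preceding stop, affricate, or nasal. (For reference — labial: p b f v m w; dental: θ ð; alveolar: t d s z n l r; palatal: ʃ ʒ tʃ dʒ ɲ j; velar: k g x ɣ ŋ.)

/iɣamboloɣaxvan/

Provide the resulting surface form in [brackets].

no segment meets the rule's conditions; no change.

[iɣamboloɣaxvan]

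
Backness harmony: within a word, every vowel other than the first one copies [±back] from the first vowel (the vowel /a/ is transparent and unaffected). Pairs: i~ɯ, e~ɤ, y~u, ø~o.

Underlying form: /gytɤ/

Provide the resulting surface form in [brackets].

[gyte]

/ɤ/ harmonizes with /y/ ([-back]) → [e]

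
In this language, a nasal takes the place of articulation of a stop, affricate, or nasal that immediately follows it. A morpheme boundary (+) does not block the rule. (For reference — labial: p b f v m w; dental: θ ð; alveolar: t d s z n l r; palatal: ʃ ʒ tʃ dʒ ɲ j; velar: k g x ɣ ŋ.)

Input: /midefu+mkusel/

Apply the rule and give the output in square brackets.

[midefu+ŋkusel]

/m/ before /k/ (velar) → [ŋ]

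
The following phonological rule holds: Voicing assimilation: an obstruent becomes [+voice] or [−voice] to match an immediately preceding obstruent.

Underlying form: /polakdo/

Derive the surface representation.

/d/ after /k/ (voiceless) → [t]

[polakto]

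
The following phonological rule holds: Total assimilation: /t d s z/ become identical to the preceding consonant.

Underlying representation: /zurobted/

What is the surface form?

[zurobbed]

/t/ after /b/ → [b] (total assimilation)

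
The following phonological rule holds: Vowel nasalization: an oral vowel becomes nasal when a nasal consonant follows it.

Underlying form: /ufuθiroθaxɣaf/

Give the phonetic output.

[ufuθiroθaxɣaf]

no segment meets the rule's conditions; no change.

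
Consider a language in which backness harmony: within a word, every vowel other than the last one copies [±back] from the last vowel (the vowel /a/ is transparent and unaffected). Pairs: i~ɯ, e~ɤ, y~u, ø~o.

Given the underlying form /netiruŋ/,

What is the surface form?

[nɤtɯruŋ]

/e/ harmonizes with /u/ ([+back]) → [ɤ]
/i/ harmonizes with /u/ ([+back]) → [ɯ]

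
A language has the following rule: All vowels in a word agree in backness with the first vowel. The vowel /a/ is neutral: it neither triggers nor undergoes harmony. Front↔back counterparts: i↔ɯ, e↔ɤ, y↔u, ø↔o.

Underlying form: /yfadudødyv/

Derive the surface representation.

/u/ harmonizes with /y/ ([-back]) → [y]

[yfadydødyv]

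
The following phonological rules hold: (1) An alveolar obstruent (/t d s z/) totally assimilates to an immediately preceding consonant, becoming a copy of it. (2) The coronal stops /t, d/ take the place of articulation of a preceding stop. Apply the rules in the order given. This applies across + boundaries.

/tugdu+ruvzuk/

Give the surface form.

Rule 1: /d/ after /g/ → [g] (total assimilation)
Rule 1: /z/ after /v/ → [v] (total assimilation)
After rule 1: tuggu+ruvvuk
Rule 2: no segment meets the rule's conditions; no change.

[tuggu+ruvvuk]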